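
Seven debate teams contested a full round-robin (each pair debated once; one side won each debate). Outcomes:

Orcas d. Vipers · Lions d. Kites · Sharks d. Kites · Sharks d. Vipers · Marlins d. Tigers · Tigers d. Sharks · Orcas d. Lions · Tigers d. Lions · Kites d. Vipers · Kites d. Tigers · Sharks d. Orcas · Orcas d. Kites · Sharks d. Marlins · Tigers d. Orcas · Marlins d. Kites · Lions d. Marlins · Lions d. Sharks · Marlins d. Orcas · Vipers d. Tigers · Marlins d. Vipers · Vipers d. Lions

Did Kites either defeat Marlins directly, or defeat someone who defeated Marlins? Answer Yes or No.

Kites did not beat Marlins directly.
Kites beat Vipers, Tigers, but each of them lost to Marlins. No two-step path.

No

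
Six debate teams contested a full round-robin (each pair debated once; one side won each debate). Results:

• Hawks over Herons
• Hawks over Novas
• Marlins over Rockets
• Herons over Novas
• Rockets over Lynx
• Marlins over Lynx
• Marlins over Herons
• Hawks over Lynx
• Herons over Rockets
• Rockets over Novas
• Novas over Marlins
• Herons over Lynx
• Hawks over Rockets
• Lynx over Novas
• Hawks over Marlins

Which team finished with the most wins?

Hawks

Win totals: Novas 1, Herons 3, Marlins 3, Lynx 1, Hawks 5, Rockets 2.
Hawks leads with 5 wins (next highest: 3).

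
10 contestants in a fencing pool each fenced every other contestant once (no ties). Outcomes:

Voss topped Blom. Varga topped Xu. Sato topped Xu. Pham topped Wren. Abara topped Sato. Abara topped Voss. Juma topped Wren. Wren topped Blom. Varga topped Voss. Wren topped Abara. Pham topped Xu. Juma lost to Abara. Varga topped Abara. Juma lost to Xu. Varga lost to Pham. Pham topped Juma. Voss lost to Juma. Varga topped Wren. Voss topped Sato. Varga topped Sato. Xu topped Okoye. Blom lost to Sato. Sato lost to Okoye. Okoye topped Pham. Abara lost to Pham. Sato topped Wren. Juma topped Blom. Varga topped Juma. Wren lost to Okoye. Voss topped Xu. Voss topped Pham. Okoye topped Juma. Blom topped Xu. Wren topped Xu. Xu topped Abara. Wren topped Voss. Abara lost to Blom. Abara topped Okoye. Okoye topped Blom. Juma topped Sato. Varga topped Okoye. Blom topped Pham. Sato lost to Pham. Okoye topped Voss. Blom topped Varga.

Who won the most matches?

Win totals: Varga 7, Blom 4, Okoye 6, Wren 4, Xu 3, Sato 3, Juma 4, Pham 6, Abara 4, Voss 4.
Varga leads with 7 wins (next highest: 6).

Varga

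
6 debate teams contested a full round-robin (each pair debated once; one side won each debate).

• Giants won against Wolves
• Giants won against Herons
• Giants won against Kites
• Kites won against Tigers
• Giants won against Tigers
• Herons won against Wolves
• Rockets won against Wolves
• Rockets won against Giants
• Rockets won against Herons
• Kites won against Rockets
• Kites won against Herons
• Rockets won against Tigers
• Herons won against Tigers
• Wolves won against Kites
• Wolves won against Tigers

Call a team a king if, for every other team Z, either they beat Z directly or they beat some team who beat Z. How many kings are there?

3

Rockets reaches everyone (king).
Tigers cannot reach Rockets, Herons, Kites, Wolves, Giants in two steps.
Herons cannot reach Rockets, Giants in two steps.
Kites reaches everyone (king).
Wolves cannot reach Giants in two steps.
Giants reaches everyone (king).
Kings: Rockets, Kites, Giants — 3.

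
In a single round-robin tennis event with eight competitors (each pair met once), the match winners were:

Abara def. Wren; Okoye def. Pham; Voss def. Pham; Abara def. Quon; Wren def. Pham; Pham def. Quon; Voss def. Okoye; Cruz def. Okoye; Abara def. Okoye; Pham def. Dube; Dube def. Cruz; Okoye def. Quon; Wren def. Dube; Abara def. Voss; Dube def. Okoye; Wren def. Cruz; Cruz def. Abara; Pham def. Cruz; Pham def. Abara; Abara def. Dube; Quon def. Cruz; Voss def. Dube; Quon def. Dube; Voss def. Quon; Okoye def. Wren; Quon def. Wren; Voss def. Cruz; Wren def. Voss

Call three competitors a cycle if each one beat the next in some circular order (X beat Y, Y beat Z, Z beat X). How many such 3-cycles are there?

16

Win totals: Wren 4, Cruz 2, Abara 5, Pham 4, Quon 3, Okoye 3, Dube 2, Voss 5.
A competitor with w wins dominates both others in C(w,2) triples; summing gives 6 + 1 + 10 + 6 + 3 + 3 + 1 + 10 = 40 transitive triples.
Total triples C(8,3) = 56, so cyclic triples = 56 − 40 = 16.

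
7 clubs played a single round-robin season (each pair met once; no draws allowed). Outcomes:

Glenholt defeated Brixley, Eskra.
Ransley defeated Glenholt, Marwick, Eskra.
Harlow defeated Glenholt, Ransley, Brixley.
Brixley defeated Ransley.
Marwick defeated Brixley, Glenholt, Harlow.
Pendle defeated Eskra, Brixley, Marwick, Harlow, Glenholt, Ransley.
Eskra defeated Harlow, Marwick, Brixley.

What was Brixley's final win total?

1

Brixley's results: beat Ransley; lost to Eskra, Harlow, Marwick, Pendle, Glenholt.
That is 1 win.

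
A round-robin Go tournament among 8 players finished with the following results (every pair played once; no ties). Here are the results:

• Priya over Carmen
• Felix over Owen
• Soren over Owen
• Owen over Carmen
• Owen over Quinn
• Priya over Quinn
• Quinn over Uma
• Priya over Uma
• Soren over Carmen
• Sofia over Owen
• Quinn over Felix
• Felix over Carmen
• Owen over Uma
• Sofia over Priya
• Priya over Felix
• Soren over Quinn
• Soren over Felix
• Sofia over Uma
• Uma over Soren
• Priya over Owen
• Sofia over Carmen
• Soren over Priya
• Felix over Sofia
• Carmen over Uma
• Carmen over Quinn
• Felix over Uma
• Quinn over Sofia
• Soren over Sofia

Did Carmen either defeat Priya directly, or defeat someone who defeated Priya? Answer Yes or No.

Carmen did not beat Priya directly.
Carmen beat Quinn, Uma, but each of them lost to Priya. No two-step path.

No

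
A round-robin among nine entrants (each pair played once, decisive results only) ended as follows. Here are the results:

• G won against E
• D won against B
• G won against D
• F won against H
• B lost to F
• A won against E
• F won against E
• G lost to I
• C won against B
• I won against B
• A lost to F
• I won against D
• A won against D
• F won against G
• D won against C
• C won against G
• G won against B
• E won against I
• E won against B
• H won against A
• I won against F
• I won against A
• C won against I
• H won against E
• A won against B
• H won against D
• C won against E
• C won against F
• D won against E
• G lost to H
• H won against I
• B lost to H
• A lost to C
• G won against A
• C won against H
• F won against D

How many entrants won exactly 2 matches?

Win totals: A 3, B 0, C 7, D 3, E 2, F 6, G 4, H 6, I 5.
Exactly 2: E — 1 entrant.

1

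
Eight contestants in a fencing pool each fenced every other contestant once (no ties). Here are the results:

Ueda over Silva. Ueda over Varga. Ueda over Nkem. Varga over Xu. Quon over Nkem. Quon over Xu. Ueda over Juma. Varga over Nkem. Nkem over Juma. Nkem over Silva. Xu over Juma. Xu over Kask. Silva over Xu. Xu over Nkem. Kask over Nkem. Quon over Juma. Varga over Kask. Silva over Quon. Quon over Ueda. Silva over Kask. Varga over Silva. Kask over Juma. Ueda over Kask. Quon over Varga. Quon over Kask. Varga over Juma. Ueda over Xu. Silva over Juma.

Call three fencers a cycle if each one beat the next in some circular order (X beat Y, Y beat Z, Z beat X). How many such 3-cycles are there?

5

Win totals: Varga 5, Juma 0, Quon 6, Kask 2, Ueda 6, Nkem 2, Xu 3, Silva 4.
A fencer with w wins dominates both others in C(w,2) triples; summing gives 10 + 0 + 15 + 1 + 15 + 1 + 3 + 6 = 51 transitive triples.
Total triples C(8,3) = 56, so cyclic triples = 56 − 51 = 5.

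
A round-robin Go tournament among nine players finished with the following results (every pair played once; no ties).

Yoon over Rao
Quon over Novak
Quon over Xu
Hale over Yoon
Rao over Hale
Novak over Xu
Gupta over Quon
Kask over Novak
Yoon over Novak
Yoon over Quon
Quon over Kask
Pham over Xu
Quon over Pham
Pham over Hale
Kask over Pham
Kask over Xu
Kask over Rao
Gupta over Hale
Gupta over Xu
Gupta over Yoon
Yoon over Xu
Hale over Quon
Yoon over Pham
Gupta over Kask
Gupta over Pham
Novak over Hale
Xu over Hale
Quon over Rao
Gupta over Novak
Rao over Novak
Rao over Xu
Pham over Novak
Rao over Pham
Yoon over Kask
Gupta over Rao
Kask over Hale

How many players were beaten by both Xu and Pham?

Xu beat: Hale.
Pham beat: Novak, Hale, Xu.
Both beat: Hale — 1.

1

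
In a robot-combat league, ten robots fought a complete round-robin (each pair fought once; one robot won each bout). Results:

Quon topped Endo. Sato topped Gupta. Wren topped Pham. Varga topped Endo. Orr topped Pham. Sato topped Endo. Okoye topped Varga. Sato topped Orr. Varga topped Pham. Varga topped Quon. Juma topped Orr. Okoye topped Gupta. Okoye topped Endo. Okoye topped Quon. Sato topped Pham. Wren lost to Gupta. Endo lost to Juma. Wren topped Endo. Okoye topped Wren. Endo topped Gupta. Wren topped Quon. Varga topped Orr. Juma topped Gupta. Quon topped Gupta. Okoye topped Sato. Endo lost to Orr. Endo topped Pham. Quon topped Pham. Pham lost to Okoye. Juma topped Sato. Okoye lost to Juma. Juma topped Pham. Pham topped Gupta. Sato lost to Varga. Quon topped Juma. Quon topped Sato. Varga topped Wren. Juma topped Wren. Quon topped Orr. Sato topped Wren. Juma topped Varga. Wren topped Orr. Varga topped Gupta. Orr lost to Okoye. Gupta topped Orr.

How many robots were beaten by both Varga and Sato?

Varga beat: Sato, Wren, Gupta, Pham, Quon, Orr, Endo.
Sato beat: Wren, Gupta, Pham, Orr, Endo.
Both beat: Wren, Gupta, Pham, Orr, Endo — 5.

5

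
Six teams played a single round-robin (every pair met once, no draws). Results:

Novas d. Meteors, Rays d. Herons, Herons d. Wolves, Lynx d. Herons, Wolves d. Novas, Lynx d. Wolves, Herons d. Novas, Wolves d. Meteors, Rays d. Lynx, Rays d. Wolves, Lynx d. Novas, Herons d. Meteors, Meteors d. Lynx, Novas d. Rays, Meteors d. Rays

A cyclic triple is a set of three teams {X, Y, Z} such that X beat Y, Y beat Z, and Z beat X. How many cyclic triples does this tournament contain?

8

Of the C(6,3) = 20 triples, the cyclic ones are: {Meteors, Rays, Herons}; {Meteors, Rays, Wolves}; {Meteors, Lynx, Herons}; {Meteors, Lynx, Novas}; {Meteors, Lynx, Wolves}; {Rays, Lynx, Novas}; {Rays, Herons, Novas}; {Rays, Novas, Wolves}.
That is 8.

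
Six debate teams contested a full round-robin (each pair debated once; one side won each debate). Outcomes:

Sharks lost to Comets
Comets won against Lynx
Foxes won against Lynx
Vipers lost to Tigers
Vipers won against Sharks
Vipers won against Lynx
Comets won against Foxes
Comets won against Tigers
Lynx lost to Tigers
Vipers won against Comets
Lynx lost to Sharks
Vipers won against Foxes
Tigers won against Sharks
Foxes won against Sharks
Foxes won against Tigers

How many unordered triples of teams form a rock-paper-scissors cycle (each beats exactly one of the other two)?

Of the C(6,3) = 20 triples, the cyclic ones are: {Comets, Vipers, Tigers}; {Foxes, Vipers, Tigers}.
That is 2.

2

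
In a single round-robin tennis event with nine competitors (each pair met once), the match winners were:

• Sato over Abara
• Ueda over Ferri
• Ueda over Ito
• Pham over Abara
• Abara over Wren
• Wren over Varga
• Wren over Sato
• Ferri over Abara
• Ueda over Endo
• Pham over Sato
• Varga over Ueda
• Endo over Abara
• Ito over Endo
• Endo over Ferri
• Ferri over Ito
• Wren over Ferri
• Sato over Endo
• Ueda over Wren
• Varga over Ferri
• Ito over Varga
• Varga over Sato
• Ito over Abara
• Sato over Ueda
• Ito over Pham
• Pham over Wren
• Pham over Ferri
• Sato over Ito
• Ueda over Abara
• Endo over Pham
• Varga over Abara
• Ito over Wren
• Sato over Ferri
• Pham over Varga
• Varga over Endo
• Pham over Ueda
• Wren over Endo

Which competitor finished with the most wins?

Pham

Win totals: Ueda 5, Ito 5, Ferri 2, Varga 5, Wren 4, Endo 3, Pham 6, Sato 5, Abara 1.
Pham leads with 6 wins (next highest: 5).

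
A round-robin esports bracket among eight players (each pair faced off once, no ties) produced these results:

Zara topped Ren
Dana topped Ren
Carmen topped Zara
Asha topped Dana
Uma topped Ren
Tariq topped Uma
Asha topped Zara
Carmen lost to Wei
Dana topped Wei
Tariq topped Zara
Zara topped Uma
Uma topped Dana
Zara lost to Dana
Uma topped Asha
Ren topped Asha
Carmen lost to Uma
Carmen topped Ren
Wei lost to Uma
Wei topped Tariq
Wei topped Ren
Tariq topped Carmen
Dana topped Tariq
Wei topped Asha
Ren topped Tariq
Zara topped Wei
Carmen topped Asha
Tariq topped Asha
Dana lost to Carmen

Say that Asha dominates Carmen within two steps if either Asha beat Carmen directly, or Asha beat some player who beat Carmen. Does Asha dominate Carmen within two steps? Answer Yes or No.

Asha did not beat Carmen directly.
Asha beat Zara, Dana, but each of them lost to Carmen. No two-step path.

No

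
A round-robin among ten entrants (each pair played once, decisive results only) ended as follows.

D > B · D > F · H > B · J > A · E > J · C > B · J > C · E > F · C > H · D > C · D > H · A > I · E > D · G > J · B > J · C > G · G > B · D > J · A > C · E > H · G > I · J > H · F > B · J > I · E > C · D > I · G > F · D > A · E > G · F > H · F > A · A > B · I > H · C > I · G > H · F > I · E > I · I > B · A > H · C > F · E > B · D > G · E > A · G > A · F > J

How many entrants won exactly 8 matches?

Win totals: A 4, B 1, C 5, D 8, E 9, F 5, G 6, H 1, I 2, J 4.
Exactly 8: D — 1 entrant.

1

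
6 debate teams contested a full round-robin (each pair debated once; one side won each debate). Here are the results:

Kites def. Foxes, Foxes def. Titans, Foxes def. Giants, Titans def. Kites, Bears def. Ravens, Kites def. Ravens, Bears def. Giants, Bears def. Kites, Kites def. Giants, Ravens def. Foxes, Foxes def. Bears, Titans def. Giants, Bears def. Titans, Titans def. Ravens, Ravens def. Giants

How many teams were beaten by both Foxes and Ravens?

1

Foxes beat: Titans, Giants, Bears.
Ravens beat: Giants, Foxes.
Both beat: Giants — 1.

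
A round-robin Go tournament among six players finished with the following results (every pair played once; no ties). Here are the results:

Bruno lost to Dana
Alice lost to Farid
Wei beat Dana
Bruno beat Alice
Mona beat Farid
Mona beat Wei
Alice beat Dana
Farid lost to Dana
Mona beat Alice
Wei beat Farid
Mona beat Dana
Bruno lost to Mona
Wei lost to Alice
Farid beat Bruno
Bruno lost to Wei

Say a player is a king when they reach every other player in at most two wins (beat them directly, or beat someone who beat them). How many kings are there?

Wei cannot reach Mona in two steps.
Farid cannot reach Mona in two steps.
Bruno cannot reach Farid, Mona in two steps.
Mona reaches everyone (king).
Dana cannot reach Wei, Mona in two steps.
Alice cannot reach Mona in two steps.
Kings: Mona — 1.

1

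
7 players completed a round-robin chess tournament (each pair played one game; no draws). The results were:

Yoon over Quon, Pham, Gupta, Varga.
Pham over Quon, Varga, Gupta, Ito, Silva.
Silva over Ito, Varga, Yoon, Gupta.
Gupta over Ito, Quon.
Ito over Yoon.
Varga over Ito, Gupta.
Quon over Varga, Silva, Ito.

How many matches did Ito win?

Ito's results: beat Yoon; lost to Silva, Pham, Varga, Quon, Gupta.
That is 1 win.

1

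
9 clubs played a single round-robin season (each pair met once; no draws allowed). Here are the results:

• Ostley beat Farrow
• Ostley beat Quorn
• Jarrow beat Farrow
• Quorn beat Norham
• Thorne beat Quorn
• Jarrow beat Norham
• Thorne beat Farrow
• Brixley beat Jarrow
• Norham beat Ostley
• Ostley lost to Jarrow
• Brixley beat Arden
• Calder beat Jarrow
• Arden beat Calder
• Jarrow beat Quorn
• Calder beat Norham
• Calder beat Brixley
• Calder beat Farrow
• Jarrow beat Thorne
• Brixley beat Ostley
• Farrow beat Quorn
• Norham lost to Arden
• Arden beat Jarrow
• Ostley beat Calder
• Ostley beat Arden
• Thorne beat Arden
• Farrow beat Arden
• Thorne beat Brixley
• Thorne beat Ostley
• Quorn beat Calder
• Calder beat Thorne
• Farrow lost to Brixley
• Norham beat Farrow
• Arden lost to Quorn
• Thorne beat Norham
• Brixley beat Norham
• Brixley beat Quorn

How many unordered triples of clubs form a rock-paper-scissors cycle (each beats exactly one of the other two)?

Win totals: Arden 3, Norham 2, Brixley 6, Thorne 6, Quorn 3, Farrow 2, Calder 5, Ostley 4, Jarrow 5.
A club with w wins dominates both others in C(w,2) triples; summing gives 3 + 1 + 15 + 15 + 3 + 1 + 10 + 6 + 10 = 64 transitive triples.
Total triples C(9,3) = 84, so cyclic triples = 84 − 64 = 20.

20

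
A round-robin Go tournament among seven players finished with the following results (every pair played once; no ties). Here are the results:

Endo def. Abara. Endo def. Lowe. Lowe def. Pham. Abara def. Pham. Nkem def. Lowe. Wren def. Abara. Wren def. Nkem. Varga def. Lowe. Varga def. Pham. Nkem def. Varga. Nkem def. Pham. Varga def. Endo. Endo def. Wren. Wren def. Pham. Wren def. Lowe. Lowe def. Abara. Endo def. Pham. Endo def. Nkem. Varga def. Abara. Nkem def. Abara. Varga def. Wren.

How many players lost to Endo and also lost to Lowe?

2

Endo beat: Nkem, Pham, Abara, Wren, Lowe.
Lowe beat: Pham, Abara.
Both beat: Pham, Abara — 2.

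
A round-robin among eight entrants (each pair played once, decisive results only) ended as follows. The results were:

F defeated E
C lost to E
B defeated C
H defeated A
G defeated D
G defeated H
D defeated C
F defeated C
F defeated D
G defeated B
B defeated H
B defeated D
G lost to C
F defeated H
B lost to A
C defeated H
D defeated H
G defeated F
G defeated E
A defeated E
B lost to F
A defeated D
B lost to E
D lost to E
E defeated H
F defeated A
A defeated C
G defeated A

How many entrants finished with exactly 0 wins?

Win totals: A 4, B 3, C 2, D 2, E 4, F 6, G 6, H 1.
No entrant has exactly 0 wins.

0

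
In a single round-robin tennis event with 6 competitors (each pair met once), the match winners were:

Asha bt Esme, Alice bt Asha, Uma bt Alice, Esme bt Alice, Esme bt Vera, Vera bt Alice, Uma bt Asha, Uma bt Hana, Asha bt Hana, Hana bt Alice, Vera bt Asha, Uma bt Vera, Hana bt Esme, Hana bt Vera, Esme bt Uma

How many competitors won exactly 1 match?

Win totals: Asha 2, Hana 3, Alice 1, Esme 3, Uma 4, Vera 2.
Exactly 1: Alice — 1 competitor.

1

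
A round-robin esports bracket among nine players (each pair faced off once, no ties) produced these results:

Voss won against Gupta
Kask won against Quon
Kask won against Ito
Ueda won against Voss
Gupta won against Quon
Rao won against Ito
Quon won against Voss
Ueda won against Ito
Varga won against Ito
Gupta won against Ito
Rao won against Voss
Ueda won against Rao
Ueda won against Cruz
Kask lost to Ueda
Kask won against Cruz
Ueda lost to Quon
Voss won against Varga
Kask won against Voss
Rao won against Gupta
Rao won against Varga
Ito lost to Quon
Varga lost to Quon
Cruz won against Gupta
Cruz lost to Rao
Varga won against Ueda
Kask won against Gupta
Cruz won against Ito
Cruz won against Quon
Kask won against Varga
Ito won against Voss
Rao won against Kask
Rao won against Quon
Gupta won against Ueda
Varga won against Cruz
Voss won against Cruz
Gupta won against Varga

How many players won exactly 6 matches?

Win totals: Voss 3, Ito 1, Quon 4, Cruz 3, Ueda 5, Kask 6, Gupta 4, Varga 3, Rao 7.
Exactly 6: Kask — 1 player.

1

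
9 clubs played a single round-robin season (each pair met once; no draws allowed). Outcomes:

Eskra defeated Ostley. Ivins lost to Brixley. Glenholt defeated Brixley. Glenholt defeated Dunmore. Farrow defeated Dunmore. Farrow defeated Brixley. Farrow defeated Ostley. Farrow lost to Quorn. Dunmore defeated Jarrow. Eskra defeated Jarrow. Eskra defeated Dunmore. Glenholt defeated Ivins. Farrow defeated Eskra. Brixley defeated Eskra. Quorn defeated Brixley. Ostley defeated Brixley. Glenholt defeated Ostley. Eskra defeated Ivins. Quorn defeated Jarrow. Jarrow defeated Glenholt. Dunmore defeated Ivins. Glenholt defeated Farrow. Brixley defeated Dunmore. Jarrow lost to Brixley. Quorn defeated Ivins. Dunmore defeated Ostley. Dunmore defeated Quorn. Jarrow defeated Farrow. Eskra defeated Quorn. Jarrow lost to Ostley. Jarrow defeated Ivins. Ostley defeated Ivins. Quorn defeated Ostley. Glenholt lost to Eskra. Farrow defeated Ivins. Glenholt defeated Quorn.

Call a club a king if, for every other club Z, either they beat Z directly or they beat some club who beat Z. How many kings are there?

6

Quorn reaches everyone (king).
Dunmore cannot reach Eskra in two steps.
Farrow reaches everyone (king).
Jarrow reaches everyone (king).
Ivins cannot reach Quorn, Dunmore, Farrow, Jarrow, Brixley, Glenholt, Eskra, Ostley in two steps.
Brixley reaches everyone (king).
Glenholt reaches everyone (king).
Eskra reaches everyone (king).
Ostley cannot reach Quorn in two steps.
Kings: Quorn, Farrow, Jarrow, Brixley, Glenholt, Eskra — 6.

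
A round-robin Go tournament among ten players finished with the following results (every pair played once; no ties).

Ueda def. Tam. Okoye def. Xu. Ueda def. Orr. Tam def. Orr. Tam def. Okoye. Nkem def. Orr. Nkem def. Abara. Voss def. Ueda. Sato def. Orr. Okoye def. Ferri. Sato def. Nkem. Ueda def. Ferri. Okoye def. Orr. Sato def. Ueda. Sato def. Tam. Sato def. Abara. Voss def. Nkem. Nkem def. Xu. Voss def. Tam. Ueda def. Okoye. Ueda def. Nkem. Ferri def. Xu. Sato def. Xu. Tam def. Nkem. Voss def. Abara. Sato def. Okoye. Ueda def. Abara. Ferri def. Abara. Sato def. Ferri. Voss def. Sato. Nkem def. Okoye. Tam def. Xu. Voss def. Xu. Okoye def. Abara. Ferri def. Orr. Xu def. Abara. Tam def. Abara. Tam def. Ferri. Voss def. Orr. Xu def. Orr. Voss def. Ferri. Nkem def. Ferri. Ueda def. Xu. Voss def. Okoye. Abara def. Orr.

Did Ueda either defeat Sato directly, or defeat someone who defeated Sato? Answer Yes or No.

Ueda did not beat Sato directly.
Ueda beat Okoye, Tam, Xu, Orr, Abara, Nkem, Ferri, but each of them lost to Sato. No two-step path.

No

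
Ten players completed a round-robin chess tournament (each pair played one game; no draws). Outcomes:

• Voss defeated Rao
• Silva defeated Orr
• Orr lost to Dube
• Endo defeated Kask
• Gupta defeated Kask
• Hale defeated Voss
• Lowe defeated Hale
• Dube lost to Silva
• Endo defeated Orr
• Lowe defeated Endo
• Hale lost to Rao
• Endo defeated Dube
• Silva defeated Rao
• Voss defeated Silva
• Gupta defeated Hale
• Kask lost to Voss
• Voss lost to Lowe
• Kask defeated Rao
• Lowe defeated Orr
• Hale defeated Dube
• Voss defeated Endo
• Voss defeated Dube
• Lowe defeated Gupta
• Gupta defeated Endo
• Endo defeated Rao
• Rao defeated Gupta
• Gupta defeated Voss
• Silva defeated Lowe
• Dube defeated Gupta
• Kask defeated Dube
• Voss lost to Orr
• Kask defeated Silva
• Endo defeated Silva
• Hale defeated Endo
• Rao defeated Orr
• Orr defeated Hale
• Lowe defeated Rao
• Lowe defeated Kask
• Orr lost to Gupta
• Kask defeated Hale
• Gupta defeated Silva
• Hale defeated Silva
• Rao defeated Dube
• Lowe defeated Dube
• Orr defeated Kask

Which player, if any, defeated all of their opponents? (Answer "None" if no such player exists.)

None

Highest win total is Lowe with 8 (out of 9 possible).
Lowe lost to Silva, so no player went undefeated.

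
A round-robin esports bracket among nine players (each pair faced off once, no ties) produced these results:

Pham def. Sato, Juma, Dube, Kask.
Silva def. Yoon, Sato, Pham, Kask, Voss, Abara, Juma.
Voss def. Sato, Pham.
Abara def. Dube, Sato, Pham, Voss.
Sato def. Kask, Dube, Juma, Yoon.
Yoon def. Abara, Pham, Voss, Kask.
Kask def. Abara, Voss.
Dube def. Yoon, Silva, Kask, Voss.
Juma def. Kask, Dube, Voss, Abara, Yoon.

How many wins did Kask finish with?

Kask's results: beat Voss, Abara; lost to Pham, Silva, Juma, Sato, Yoon, Dube.
That is 2 wins.

2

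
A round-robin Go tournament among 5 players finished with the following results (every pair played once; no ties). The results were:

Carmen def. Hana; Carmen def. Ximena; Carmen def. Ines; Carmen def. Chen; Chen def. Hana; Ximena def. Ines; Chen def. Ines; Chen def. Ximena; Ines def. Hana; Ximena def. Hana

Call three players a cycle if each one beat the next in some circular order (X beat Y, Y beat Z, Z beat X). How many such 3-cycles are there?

Of the C(5,3) = 10 triples, the cyclic ones are: none.
That is 0.

0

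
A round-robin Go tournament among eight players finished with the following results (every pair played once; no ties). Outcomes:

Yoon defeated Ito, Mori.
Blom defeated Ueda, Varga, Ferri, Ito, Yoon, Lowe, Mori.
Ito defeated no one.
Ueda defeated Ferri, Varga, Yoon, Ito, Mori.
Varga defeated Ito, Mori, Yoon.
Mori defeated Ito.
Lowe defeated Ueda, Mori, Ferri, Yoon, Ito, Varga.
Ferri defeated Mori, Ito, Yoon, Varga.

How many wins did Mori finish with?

1

Mori's results: beat Ito; lost to Yoon, Blom, Ueda, Lowe, Varga, Ferri.
That is 1 win.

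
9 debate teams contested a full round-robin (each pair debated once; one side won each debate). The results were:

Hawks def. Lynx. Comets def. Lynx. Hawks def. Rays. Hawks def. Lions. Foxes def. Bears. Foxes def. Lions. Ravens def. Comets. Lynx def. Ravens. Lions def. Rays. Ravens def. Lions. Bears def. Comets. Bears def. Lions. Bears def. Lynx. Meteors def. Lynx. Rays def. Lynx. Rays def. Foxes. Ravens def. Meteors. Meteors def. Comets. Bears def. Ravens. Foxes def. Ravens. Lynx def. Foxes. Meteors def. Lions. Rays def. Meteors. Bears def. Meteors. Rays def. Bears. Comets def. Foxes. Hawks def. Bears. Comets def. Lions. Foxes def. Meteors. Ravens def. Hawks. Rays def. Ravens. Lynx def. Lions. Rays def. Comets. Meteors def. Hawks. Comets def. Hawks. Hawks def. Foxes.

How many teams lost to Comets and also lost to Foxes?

Comets beat: Foxes, Lynx, Lions, Hawks.
Foxes beat: Bears, Ravens, Lions, Meteors.
Both beat: Lions — 1.

1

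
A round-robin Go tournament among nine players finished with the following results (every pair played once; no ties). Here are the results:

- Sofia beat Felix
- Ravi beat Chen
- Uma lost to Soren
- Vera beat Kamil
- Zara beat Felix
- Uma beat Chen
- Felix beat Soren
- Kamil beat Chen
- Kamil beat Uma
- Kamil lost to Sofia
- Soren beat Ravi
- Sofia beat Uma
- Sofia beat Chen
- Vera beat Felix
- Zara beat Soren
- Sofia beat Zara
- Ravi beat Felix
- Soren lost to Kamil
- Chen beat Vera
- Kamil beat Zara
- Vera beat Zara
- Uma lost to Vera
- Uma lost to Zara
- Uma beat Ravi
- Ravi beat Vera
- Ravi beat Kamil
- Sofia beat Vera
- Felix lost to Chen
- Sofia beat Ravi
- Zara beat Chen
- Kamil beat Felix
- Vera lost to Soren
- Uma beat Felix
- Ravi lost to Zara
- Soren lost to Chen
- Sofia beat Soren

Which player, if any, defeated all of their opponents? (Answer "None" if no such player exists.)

Sofia

Sofia has 8 wins out of 8 opponents — a perfect record.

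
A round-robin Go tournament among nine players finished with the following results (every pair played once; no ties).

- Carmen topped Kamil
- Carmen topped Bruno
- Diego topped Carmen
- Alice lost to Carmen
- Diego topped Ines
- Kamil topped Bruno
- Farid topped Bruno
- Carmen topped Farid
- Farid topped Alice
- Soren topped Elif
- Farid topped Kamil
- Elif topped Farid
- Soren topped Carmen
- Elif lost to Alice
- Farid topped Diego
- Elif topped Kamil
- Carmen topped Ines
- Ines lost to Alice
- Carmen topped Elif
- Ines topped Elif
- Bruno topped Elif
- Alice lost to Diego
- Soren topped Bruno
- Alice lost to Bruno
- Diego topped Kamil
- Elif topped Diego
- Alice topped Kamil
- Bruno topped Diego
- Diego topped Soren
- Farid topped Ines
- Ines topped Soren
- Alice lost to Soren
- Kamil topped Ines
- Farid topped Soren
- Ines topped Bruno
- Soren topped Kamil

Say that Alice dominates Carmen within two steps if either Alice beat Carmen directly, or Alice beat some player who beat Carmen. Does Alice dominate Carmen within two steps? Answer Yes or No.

No

Alice did not beat Carmen directly.
Alice beat Kamil, Ines, Elif, but each of them lost to Carmen. No two-step path.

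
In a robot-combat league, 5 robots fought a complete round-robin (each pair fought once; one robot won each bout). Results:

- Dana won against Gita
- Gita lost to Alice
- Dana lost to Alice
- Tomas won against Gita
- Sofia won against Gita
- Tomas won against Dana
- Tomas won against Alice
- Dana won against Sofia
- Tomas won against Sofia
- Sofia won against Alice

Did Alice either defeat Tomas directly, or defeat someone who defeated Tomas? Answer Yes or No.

No

Alice did not beat Tomas directly.
Alice beat Dana, Gita, but each of them lost to Tomas. No two-step path.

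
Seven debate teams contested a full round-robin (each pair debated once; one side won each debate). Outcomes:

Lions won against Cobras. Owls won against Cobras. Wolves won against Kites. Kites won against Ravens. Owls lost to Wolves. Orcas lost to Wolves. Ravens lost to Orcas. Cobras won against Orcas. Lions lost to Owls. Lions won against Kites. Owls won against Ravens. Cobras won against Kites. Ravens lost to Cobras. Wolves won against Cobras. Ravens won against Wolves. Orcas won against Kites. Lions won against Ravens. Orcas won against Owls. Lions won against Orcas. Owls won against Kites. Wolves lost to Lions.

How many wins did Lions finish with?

Lions' results: beat Ravens, Orcas, Wolves, Kites, Cobras; lost to Owls.
That is 5 wins.

5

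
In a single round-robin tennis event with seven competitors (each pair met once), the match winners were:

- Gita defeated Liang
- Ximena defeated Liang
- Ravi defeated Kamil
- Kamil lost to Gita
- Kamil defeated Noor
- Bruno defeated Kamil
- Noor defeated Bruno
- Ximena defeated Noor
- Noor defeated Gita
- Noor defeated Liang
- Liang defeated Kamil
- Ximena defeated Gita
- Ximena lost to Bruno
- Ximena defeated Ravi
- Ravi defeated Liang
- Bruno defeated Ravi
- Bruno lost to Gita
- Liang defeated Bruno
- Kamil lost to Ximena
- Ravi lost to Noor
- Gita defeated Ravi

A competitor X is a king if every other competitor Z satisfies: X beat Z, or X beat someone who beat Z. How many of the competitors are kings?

4

Liang cannot reach Gita in two steps.
Ravi cannot reach Gita, Ximena in two steps.
Kamil cannot reach Ximena in two steps.
Noor reaches everyone (king).
Gita reaches everyone (king).
Ximena reaches everyone (king).
Bruno reaches everyone (king).
Kings: Noor, Gita, Ximena, Bruno — 4.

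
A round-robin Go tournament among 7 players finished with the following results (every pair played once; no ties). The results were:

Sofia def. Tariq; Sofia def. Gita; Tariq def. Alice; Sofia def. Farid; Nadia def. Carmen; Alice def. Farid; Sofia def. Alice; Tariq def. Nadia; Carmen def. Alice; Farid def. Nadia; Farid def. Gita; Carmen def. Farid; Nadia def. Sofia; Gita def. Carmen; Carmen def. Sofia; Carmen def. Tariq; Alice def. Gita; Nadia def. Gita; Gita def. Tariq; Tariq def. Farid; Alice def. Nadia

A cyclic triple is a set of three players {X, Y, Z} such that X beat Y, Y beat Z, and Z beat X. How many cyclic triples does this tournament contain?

12

Win totals: Sofia 4, Farid 2, Tariq 3, Alice 3, Nadia 3, Carmen 4, Gita 2.
A player with w wins dominates both others in C(w,2) triples; summing gives 6 + 1 + 3 + 3 + 3 + 6 + 1 = 23 transitive triples.
Total triples C(7,3) = 35, so cyclic triples = 35 − 23 = 12.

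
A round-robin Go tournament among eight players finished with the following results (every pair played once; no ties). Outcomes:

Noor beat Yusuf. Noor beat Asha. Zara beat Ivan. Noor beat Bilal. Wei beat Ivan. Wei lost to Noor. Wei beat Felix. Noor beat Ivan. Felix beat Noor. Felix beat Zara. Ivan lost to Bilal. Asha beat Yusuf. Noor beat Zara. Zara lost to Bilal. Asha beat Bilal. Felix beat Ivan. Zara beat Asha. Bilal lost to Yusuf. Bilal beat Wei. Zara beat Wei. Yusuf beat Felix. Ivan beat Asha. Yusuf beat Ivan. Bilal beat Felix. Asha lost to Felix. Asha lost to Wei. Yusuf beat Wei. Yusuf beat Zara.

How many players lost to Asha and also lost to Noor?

Asha beat: Yusuf, Bilal.
Noor beat: Asha, Yusuf, Ivan, Wei, Zara, Bilal.
Both beat: Yusuf, Bilal — 2.

2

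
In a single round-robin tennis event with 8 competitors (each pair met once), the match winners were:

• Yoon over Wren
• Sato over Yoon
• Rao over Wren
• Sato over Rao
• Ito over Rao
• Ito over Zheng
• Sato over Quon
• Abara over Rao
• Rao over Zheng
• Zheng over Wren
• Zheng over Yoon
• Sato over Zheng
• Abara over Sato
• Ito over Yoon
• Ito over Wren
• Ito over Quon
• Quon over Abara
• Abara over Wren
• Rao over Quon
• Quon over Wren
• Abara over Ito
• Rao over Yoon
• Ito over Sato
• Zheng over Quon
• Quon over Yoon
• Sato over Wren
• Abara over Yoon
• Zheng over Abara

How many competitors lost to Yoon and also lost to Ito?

1

Yoon beat: Wren.
Ito beat: Yoon, Sato, Quon, Wren, Zheng, Rao.
Both beat: Wren — 1.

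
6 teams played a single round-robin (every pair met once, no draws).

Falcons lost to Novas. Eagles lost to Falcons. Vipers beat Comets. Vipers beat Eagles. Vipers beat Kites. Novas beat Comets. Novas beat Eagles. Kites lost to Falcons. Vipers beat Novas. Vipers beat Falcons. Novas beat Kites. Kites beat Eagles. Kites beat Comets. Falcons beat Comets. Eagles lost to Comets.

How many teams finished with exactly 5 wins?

1

Win totals: Comets 1, Kites 2, Eagles 0, Vipers 5, Novas 4, Falcons 3.
Exactly 5: Vipers — 1 team.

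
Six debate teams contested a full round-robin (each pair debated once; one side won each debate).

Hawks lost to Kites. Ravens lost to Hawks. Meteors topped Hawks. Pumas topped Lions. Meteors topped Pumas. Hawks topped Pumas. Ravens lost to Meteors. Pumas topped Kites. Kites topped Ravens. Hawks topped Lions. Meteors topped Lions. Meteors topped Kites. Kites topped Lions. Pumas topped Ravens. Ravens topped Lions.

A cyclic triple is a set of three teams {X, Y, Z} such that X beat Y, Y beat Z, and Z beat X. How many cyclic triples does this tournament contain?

1

Win totals: Hawks 3, Kites 3, Pumas 3, Lions 0, Meteors 5, Ravens 1.
A team with w wins dominates both others in C(w,2) triples; summing gives 3 + 3 + 3 + 0 + 10 + 0 = 19 transitive triples.
Total triples C(6,3) = 20, so cyclic triples = 20 − 19 = 1.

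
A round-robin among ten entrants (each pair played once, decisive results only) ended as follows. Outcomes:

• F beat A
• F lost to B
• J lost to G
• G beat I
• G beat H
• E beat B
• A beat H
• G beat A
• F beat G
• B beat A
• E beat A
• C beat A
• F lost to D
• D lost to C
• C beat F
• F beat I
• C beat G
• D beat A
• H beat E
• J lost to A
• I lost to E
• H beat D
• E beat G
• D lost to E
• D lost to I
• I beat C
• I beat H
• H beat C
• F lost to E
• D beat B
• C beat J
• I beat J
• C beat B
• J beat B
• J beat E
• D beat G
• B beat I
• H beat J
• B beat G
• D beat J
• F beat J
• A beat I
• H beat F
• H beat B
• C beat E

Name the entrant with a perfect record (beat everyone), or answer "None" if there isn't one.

Highest win total is C with 7 (out of 9 possible).
C lost to H, I, so no entrant went undefeated.

None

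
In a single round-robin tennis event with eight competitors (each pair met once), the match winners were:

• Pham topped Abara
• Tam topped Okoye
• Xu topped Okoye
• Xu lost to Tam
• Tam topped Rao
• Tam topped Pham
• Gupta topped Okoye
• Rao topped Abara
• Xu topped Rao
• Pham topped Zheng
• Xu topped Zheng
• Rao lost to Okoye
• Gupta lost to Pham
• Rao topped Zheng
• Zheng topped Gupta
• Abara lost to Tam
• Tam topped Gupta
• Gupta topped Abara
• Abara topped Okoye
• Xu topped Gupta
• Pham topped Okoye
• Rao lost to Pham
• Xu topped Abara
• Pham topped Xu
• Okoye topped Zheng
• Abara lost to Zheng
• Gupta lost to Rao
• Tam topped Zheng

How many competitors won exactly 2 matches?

Win totals: Rao 3, Pham 6, Tam 7, Okoye 2, Xu 5, Abara 1, Gupta 2, Zheng 2.
Exactly 2: Okoye, Gupta, Zheng — 3 competitors.

3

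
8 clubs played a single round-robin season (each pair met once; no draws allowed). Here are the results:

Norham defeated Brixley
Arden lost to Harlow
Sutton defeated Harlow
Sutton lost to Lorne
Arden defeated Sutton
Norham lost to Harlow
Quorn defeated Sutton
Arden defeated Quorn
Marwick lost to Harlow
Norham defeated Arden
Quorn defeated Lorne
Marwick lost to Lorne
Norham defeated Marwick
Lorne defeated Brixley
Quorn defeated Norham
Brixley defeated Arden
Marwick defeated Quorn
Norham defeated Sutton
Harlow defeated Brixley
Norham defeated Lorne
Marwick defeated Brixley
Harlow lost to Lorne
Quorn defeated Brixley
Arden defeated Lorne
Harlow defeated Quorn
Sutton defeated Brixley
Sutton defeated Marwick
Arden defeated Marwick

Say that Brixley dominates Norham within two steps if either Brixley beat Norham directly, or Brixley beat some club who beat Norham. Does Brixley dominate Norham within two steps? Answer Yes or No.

No

Brixley did not beat Norham directly.
Brixley beat Arden, but each of them lost to Norham. No two-step path.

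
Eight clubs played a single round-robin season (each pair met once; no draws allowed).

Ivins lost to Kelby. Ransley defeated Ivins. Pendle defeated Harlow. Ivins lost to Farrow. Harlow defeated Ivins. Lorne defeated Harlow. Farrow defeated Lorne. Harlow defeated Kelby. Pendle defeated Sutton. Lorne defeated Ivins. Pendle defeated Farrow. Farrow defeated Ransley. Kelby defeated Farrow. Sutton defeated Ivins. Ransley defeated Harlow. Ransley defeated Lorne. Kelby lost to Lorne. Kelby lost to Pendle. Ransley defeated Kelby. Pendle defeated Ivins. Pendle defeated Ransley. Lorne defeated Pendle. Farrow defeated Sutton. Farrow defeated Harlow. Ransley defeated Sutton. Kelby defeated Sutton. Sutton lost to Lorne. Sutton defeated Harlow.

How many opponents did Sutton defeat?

Sutton's results: beat Harlow, Ivins; lost to Pendle, Ransley, Farrow, Lorne, Kelby.
That is 2 wins.

2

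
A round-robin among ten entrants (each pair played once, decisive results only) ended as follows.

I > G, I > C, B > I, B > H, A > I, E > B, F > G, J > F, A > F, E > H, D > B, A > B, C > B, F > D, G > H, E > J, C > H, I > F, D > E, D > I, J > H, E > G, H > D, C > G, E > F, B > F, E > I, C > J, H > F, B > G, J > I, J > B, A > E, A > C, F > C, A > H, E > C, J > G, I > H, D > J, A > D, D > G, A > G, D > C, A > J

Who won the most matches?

A

Win totals: A 9, B 4, C 4, D 6, E 7, F 3, G 1, H 2, I 4, J 5.
A leads with 9 wins (next highest: 7).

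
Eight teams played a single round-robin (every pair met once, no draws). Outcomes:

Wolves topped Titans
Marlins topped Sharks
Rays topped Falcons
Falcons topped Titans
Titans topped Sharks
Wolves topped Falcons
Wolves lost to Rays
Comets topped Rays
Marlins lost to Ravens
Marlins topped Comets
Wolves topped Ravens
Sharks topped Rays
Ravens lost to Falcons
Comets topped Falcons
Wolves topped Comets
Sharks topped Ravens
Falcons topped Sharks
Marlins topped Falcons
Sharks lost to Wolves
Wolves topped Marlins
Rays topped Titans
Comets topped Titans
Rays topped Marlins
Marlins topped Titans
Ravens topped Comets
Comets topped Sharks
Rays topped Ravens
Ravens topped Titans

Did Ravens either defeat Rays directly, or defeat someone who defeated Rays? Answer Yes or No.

Ravens did not beat Rays directly.
Ravens beat Marlins, Titans, Comets. Of those, Comets beat Rays.

Yes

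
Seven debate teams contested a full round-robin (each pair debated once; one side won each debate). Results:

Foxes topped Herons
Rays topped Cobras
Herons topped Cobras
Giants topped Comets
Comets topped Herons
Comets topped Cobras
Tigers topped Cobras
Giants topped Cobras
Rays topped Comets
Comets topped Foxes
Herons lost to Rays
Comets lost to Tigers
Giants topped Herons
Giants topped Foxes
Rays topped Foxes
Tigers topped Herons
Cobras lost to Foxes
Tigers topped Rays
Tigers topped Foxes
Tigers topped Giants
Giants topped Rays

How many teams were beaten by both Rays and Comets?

Rays beat: Herons, Foxes, Cobras, Comets.
Comets beat: Herons, Foxes, Cobras.
Both beat: Herons, Foxes, Cobras — 3.

3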